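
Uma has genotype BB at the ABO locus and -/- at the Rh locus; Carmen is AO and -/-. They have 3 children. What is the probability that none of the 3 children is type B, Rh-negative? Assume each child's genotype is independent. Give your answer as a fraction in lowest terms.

1/8

ABO cross BB × AO → 1/2 B, 1/2 AB.
Rh cross -/- × -/- → 1 Rh-; so P(type B, Rh-negative) = 1/2 × 1 = 1/2 per child.
P(not type B, Rh-negative) = 1/2 for one child; (1/2)^3 = 1/8.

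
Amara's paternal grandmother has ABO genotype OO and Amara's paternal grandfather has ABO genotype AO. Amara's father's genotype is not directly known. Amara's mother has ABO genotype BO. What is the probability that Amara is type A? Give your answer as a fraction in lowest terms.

1/8

Amara's father's ABO genotype from OO × AO: 1/2 AO, 1/2 OO.
Crossing each possibility with the mother BO and summing P(type A): 1/2·1/4 + 1/2·0 = 1/8.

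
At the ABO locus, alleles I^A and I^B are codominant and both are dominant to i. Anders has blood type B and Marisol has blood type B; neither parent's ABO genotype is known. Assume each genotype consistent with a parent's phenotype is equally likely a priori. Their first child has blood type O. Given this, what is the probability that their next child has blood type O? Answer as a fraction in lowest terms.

1/4

Possible genotypes: Anders ∈ {I^B I^B, I^B i}; Marisol ∈ {I^B I^B, I^B i}.
Weight each parental genotype pair by prior × P(type-O child):
  I^B i × I^B i: posterior weight 1; P(next child type O) = 1/4.
Weighted sum = 1/4.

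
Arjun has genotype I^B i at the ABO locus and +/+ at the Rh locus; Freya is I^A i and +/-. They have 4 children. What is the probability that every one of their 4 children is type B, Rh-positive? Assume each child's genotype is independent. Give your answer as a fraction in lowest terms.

1/256

ABO cross I^B i × I^A i → 1/4 O, 1/4 A, 1/4 B, 1/4 AB.
Rh cross +/+ × +/- → 1 Rh+; so P(type B, Rh-positive) = 1/4 × 1 = 1/4 per child.
All 4 independent: (1/4)^4 = 1/256.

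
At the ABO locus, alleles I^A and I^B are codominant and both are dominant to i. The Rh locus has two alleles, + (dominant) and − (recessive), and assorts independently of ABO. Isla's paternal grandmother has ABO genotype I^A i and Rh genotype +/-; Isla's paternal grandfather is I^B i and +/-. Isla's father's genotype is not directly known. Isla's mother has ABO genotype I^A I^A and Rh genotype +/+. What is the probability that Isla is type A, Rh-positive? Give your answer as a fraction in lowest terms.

3/4

Isla's father's ABO genotype from I^A i × I^B i: 1/4 I^A I^B, 1/4 I^A i, 1/4 I^B i, 1/4 i i.
Crossing each possibility with the mother I^A I^A and summing P(type A): 1/4·1/2 + 1/4·1 + 1/4·1/2 + 1/4·1 = 3/4.
Similarly for Rh via the father's Rh distribution: P(Rh+) = 1.
Independent loci: 3/4 × 1 = 3/4.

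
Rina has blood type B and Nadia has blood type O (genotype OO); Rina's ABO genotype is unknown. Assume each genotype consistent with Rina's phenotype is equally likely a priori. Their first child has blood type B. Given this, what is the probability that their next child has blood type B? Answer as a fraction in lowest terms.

Possible genotypes: Rina ∈ {BB, BO}; Nadia ∈ {OO}.
Weight each parental genotype pair by prior × P(type-B child):
  BB × OO: posterior weight 2/3; P(next child type B) = 1.
  BO × OO: posterior weight 1/3; P(next child type B) = 1/2.
Weighted sum = 5/6.

5/6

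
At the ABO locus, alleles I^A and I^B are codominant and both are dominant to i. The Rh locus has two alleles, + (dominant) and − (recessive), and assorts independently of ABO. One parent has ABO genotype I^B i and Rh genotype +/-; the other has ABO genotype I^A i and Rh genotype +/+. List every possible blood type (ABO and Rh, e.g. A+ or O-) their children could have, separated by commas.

Gametes from I^B i × I^A i give offspring ABO genotypes I^A I^B, I^A i, I^B i, i i, i.e. phenotypes O, A, B, AB.
Rh cross +/- × +/+ → phenotypes Rh+.
Combining independently: O+, A+, B+, AB+.

O+, A+, B+, AB+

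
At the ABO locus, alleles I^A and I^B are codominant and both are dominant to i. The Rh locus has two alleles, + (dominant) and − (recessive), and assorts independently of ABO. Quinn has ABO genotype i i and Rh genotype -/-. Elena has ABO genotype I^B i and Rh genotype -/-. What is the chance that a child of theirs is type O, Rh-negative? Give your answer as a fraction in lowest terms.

ABO cross i i × I^B i → offspring phenotypes: 1/2 O, 1/2 B.
Rh cross -/- × -/- → 1 Rh-.
Independent loci: P(type O, Rh-negative) = 1/2 × 1 = 1/2.

1/2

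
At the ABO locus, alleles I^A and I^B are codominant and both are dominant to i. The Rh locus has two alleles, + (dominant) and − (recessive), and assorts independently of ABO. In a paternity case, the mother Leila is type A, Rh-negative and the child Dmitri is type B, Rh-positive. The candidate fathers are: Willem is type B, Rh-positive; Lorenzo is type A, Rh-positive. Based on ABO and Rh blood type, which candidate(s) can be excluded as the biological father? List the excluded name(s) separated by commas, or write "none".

Lorenzo

A candidate is excluded only if no genotype consistent with his phenotype could produce a type B, Rh-positive child with a type A, Rh-negative mother.
Lorenzo (type A, Rh+): no genotype consistent with that phenotype can produce a type-B Rh+ child with a type-A mother.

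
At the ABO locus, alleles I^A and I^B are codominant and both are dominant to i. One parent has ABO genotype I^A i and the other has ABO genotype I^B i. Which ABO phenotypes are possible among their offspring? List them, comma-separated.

O, A, B, AB

Gametes from I^A i × I^B i give offspring ABO genotypes I^A I^B, I^A i, I^B i, i i, i.e. phenotypes O, A, B, AB.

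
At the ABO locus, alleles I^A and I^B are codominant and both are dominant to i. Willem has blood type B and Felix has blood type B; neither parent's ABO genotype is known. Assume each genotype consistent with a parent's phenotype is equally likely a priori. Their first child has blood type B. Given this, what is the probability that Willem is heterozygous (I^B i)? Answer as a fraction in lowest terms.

7/15

Possible genotypes: Willem ∈ {I^B I^B, I^B i}; Felix ∈ {I^B I^B, I^B i}.
Weight each parental genotype pair by prior × P(type-B child):
  I^B I^B × I^B I^B: posterior weight 4/15.
  I^B I^B × I^B i: posterior weight 4/15.
  I^B i × I^B I^B: posterior weight 4/15.
  I^B i × I^B i: posterior weight 1/5.
Sum the posterior weight over pairs where Willem is I^B i: 7/15.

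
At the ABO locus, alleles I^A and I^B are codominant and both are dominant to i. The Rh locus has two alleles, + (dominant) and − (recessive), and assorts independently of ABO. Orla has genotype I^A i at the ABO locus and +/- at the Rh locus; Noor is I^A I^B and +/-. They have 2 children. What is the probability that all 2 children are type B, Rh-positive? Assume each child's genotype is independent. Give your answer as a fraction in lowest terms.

9/256

ABO cross I^A i × I^A I^B → 1/2 A, 1/4 B, 1/4 AB.
Rh cross +/- × +/- → 3/4 Rh+, 1/4 Rh-; so P(type B, Rh-positive) = 1/4 × 3/4 = 3/16 per child.
All 2 independent: (3/16)^2 = 9/256.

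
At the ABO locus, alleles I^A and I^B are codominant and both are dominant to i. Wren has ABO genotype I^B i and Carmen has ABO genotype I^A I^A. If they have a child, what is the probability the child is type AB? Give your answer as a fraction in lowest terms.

ABO cross I^B i × I^A I^A → offspring phenotypes: 1/2 A, 1/2 AB.
So P(type AB) = 1/2.

1/2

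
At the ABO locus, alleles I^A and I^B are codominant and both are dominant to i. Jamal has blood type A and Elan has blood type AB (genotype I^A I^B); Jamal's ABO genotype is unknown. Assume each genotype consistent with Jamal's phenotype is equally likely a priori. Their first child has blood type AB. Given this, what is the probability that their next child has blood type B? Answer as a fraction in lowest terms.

Possible genotypes: Jamal ∈ {I^A I^A, I^A i}; Elan ∈ {I^A I^B}.
Weight each parental genotype pair by prior × P(type-AB child):
  I^A I^A × I^A I^B: posterior weight 2/3; P(next child type B) = 0.
  I^A i × I^A I^B: posterior weight 1/3; P(next child type B) = 1/4.
Weighted sum = 1/12.

1/12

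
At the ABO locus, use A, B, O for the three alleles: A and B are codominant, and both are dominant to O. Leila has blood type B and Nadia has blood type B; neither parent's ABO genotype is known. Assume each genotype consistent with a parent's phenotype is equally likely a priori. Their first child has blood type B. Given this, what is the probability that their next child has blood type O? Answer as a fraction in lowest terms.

1/20

Possible genotypes: Leila ∈ {BB, BO}; Nadia ∈ {BB, BO}.
Weight each parental genotype pair by prior × P(type-B child):
  BB × BB: posterior weight 4/15; P(next child type O) = 0.
  BB × BO: posterior weight 4/15; P(next child type O) = 0.
  BO × BB: posterior weight 4/15; P(next child type O) = 0.
  BO × BO: posterior weight 1/5; P(next child type O) = 1/4.
Weighted sum = 1/20.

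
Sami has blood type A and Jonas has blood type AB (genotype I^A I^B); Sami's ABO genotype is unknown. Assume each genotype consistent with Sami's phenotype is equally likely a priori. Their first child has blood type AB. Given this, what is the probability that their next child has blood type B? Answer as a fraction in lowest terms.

1/12

Possible genotypes: Sami ∈ {I^A I^A, I^A i}; Jonas ∈ {I^A I^B}.
Weight each parental genotype pair by prior × P(type-AB child):
  I^A I^A × I^A I^B: posterior weight 2/3; P(next child type B) = 0.
  I^A i × I^A I^B: posterior weight 1/3; P(next child type B) = 1/4.
Weighted sum = 1/12.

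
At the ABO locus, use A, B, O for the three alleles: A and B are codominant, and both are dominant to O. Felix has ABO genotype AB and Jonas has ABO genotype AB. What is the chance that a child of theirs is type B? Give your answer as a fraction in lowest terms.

ABO cross AB × AB → offspring phenotypes: 1/4 A, 1/4 B, 1/2 AB.
So P(type B) = 1/4.

1/4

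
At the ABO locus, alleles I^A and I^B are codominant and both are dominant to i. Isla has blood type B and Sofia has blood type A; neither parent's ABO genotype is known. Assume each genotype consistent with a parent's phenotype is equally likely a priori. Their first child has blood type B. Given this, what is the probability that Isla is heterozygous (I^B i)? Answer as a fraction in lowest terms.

1/3

Possible genotypes: Isla ∈ {I^B I^B, I^B i}; Sofia ∈ {I^A I^A, I^A i}.
Weight each parental genotype pair by prior × P(type-B child):
  I^B I^B × I^A i: posterior weight 2/3.
  I^B i × I^A i: posterior weight 1/3.
Sum the posterior weight over pairs where Isla is I^B i: 1/3.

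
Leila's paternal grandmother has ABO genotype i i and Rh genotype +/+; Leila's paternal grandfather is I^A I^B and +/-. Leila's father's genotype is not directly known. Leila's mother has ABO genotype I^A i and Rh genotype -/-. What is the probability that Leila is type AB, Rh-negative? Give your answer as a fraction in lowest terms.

1/32

Leila's father's ABO genotype from i i × I^A I^B: 1/2 I^A i, 1/2 I^B i.
Crossing each possibility with the mother I^A i and summing P(type AB): 1/2·0 + 1/2·1/4 = 1/8.
Similarly for Rh via the father's Rh distribution: P(Rh-) = 1/4.
Independent loci: 1/8 × 1/4 = 1/32.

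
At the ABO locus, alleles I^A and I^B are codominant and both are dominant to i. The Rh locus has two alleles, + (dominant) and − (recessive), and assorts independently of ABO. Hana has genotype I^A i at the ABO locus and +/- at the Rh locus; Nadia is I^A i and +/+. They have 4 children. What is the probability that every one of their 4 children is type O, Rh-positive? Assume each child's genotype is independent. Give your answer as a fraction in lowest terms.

1/256

ABO cross I^A i × I^A i → 1/4 O, 3/4 A.
Rh cross +/- × +/+ → 1 Rh+; so P(type O, Rh-positive) = 1/4 × 1 = 1/4 per child.
All 4 independent: (1/4)^4 = 1/256.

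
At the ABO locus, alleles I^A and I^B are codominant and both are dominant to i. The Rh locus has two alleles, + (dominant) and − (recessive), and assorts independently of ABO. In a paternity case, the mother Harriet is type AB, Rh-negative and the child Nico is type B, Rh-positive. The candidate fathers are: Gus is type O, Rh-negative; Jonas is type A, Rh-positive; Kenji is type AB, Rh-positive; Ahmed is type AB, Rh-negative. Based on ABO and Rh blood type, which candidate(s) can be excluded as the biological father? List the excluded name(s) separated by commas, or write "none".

Gus, Ahmed

A candidate is excluded only if no genotype consistent with his phenotype could produce a type B, Rh-positive child with a type AB, Rh-negative mother.
Gus (type O, Rh-): no genotype consistent with that phenotype can produce a type-B Rh+ child with a type-AB mother.
Ahmed (type AB, Rh-): no genotype consistent with that phenotype can produce a type-B Rh+ child with a type-AB mother.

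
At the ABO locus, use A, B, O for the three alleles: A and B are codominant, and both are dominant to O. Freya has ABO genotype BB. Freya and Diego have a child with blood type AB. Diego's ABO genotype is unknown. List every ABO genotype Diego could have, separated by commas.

AA, AB, AO

For each candidate genotype of Diego, check whether crossing it with BB can produce every observed child phenotype.
  AA → possible child types {AB} ✓
  AB → possible child types {B, AB} ✓
  AO → possible child types {B, AB} ✓
  BB → possible child types {B} ✗
  BO → possible child types {B} ✗
  OO → possible child types {B} ✗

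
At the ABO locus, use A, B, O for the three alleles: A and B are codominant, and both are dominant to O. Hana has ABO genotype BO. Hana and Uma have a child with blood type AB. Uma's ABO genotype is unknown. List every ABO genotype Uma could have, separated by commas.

AA, AB, AO

For each candidate genotype of Uma, check whether crossing it with BO can produce every observed child phenotype.
  AA → possible child types {A, AB} ✓
  AB → possible child types {A, B, AB} ✓
  AO → possible child types {O, A, B, AB} ✓
  BB → possible child types {B} ✗
  BO → possible child types {O, B} ✗
  OO → possible child types {O, B} ✗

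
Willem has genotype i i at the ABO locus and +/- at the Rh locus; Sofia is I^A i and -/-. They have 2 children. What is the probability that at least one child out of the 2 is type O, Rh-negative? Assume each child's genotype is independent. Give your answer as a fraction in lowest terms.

7/16

ABO cross i i × I^A i → 1/2 O, 1/2 A.
Rh cross +/- × -/- → 1/2 Rh+, 1/2 Rh-; so P(type O, Rh-negative) = 1/2 × 1/2 = 1/4 per child.
P(none) = (3/4)^2 = 9/16; P(at least one) = 1 − 9/16 = 7/16.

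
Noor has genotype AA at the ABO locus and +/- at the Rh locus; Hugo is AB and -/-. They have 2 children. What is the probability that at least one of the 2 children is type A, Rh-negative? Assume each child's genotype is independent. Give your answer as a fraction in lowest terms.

7/16

ABO cross AA × AB → 1/2 A, 1/2 AB.
Rh cross +/- × -/- → 1/2 Rh+, 1/2 Rh-; so P(type A, Rh-negative) = 1/2 × 1/2 = 1/4 per child.
P(none) = (3/4)^2 = 9/16; P(at least one) = 1 − 9/16 = 7/16.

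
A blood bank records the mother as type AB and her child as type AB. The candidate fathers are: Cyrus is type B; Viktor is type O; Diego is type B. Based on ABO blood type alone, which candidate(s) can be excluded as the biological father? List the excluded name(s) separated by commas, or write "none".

Viktor

A candidate is excluded only if no genotype consistent with his phenotype could produce a type AB child with a type AB mother.
Viktor (type O): no genotype consistent with that phenotype can produce a type-AB child with a type-AB mother.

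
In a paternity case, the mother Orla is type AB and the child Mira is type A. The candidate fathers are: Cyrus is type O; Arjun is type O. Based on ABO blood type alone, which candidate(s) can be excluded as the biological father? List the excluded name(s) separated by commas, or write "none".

A candidate is excluded only if no genotype consistent with his phenotype could produce a type A child with a type AB mother.
Every candidate has at least one consistent genotype combination, so none can be excluded.

none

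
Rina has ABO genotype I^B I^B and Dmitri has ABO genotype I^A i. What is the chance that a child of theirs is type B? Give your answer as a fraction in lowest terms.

1/2

ABO cross I^B I^B × I^A i → offspring phenotypes: 1/2 B, 1/2 AB.
So P(type B) = 1/2.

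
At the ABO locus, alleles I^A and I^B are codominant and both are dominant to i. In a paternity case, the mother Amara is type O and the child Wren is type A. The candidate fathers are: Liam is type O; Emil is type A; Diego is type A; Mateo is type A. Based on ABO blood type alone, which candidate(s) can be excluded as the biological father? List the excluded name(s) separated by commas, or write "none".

A candidate is excluded only if no genotype consistent with his phenotype could produce a type A child with a type O mother.
Liam (type O): no genotype consistent with that phenotype can produce a type-A child with a type-O mother.

Liam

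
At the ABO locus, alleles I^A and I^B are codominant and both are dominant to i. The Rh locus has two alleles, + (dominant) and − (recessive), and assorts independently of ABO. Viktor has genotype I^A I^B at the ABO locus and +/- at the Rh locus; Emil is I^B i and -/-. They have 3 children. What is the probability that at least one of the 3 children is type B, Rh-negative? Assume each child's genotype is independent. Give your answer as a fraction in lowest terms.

37/64

ABO cross I^A I^B × I^B i → 1/4 A, 1/2 B, 1/4 AB.
Rh cross +/- × -/- → 1/2 Rh+, 1/2 Rh-; so P(type B, Rh-negative) = 1/2 × 1/2 = 1/4 per child.
P(none) = (3/4)^3 = 27/64; P(at least one) = 1 − 27/64 = 37/64.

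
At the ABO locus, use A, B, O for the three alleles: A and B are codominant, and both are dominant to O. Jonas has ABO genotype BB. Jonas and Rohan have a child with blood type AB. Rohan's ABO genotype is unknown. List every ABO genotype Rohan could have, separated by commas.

AA, AB, AO

For each candidate genotype of Rohan, check whether crossing it with BB can produce every observed child phenotype.
  AA → possible child types {AB} ✓
  AB → possible child types {B, AB} ✓
  AO → possible child types {B, AB} ✓
  BB → possible child types {B} ✗
  BO → possible child types {B} ✗
  OO → possible child types {B} ✗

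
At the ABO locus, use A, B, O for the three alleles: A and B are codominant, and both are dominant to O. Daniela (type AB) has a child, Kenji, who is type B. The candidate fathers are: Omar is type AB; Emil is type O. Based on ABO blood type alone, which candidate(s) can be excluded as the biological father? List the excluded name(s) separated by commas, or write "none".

none

A candidate is excluded only if no genotype consistent with his phenotype could produce a type B child with a type AB mother.
Every candidate has at least one consistent genotype combination, so none can be excluded.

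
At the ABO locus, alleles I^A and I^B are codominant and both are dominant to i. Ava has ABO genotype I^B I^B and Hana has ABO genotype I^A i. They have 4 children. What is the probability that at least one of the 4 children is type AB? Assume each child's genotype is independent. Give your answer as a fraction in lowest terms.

15/16

ABO cross I^B I^B × I^A i → 1/2 B, 1/2 AB.
So P(type AB) = 1/2 per child.
P(none) = (1/2)^4 = 1/16; P(at least one) = 1 − 1/16 = 15/16.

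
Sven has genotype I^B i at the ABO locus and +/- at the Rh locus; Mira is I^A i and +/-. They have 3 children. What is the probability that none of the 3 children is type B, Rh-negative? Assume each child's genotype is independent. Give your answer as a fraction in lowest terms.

3375/4096

ABO cross I^B i × I^A i → 1/4 O, 1/4 A, 1/4 B, 1/4 AB.
Rh cross +/- × +/- → 3/4 Rh+, 1/4 Rh-; so P(type B, Rh-negative) = 1/4 × 1/4 = 1/16 per child.
P(not type B, Rh-negative) = 15/16 for one child; (15/16)^3 = 3375/4096.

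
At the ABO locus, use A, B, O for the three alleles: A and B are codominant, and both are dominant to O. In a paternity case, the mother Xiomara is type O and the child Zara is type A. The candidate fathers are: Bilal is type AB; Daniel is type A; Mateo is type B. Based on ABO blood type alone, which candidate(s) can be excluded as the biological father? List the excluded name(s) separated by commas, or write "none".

Mateo

A candidate is excluded only if no genotype consistent with his phenotype could produce a type A child with a type O mother.
Mateo (type B): no genotype consistent with that phenotype can produce a type-A child with a type-O mother.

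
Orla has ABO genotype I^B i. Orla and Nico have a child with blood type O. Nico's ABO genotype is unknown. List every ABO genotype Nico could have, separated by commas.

I^A i, I^B i, i i

For each candidate genotype of Nico, check whether crossing it with I^B i can produce every observed child phenotype.
  I^A I^A → possible child types {A, AB} ✗
  I^A I^B → possible child types {A, B, AB} ✗
  I^A i → possible child types {O, A, B, AB} ✓
  I^B I^B → possible child types {B} ✗
  I^B i → possible child types {O, B} ✓
  i i → possible child types {O, B} ✓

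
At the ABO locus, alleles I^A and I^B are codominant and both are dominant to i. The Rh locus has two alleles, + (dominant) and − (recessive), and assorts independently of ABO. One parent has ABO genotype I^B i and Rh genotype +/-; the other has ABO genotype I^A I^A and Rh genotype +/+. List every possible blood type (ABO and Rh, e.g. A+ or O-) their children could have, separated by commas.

A+, AB+

Gametes from I^B i × I^A I^A give offspring ABO genotypes I^A I^B, I^A i, i.e. phenotypes A, AB.
Rh cross +/- × +/+ → phenotypes Rh+.
Combining independently: A+, AB+.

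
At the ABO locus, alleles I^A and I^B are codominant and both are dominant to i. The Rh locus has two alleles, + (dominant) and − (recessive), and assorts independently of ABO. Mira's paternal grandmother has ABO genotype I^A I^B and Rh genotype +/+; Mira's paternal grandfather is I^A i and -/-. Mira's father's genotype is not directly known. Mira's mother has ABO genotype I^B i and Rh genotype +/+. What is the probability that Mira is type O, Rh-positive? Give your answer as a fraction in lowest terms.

Mira's father's ABO genotype from I^A I^B × I^A i: 1/4 I^A I^A, 1/4 I^A I^B, 1/4 I^A i, 1/4 I^B i.
Crossing each possibility with the mother I^B i and summing P(type O): 1/4·0 + 1/4·0 + 1/4·1/4 + 1/4·1/4 = 1/8.
Similarly for Rh via the father's Rh distribution: P(Rh+) = 1.
Independent loci: 1/8 × 1 = 1/8.

1/8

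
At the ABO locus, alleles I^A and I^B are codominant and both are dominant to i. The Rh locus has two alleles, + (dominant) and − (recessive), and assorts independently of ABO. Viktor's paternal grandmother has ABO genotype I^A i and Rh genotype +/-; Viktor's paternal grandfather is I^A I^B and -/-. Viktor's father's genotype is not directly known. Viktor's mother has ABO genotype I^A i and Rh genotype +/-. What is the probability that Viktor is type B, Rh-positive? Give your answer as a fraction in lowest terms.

Viktor's father's ABO genotype from I^A i × I^A I^B: 1/4 I^A I^A, 1/4 I^A I^B, 1/4 I^A i, 1/4 I^B i.
Crossing each possibility with the mother I^A i and summing P(type B): 1/4·0 + 1/4·1/4 + 1/4·0 + 1/4·1/4 = 1/8.
Similarly for Rh via the father's Rh distribution: P(Rh+) = 5/8.
Independent loci: 1/8 × 5/8 = 5/64.

5/64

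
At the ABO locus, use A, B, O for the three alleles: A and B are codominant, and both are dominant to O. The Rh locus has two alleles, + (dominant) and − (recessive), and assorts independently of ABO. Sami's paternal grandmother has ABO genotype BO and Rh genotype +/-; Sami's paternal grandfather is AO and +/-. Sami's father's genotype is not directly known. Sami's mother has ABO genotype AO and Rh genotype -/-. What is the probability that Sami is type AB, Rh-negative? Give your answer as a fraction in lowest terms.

1/16

Sami's father's ABO genotype from BO × AO: 1/4 AB, 1/4 AO, 1/4 BO, 1/4 OO.
Crossing each possibility with the mother AO and summing P(type AB): 1/4·1/4 + 1/4·0 + 1/4·1/4 + 1/4·0 = 1/8.
Similarly for Rh via the father's Rh distribution: P(Rh-) = 1/2.
Independent loci: 1/8 × 1/2 = 1/16.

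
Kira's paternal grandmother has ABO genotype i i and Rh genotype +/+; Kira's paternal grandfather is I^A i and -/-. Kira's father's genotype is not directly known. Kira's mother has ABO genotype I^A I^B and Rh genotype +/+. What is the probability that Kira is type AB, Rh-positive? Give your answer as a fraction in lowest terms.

1/8

Kira's father's ABO genotype from i i × I^A i: 1/2 I^A i, 1/2 i i.
Crossing each possibility with the mother I^A I^B and summing P(type AB): 1/2·1/4 + 1/2·0 = 1/8.
Similarly for Rh via the father's Rh distribution: P(Rh+) = 1.
Independent loci: 1/8 × 1 = 1/8.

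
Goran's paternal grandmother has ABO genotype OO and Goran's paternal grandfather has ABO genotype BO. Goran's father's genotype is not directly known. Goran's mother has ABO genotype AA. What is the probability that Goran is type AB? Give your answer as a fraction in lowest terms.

1/4

Goran's father's ABO genotype from OO × BO: 1/2 BO, 1/2 OO.
Crossing each possibility with the mother AA and summing P(type AB): 1/2·1/2 + 1/2·0 = 1/4.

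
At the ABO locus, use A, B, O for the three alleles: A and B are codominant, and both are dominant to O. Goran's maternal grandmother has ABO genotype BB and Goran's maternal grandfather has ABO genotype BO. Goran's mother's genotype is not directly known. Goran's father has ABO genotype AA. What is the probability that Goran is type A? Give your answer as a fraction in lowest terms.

Goran's mother's ABO genotype from BB × BO: 1/2 BB, 1/2 BO.
Crossing each possibility with the father AA and summing P(type A): 1/2·0 + 1/2·1/2 = 1/4.

1/4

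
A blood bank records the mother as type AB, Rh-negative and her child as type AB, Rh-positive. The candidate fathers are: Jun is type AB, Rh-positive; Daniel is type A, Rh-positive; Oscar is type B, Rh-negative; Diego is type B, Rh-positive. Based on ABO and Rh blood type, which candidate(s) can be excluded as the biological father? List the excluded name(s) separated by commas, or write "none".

Oscar

A candidate is excluded only if no genotype consistent with his phenotype could produce a type AB, Rh-positive child with a type AB, Rh-negative mother.
Oscar (type B, Rh-): no genotype consistent with that phenotype can produce a type-AB Rh+ child with a type-AB mother.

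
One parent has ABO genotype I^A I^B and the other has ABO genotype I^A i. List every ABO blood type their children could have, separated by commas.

Gametes from I^A I^B × I^A i give offspring ABO genotypes I^A I^A, I^A I^B, I^A i, I^B i, i.e. phenotypes A, B, AB.

A, B, AB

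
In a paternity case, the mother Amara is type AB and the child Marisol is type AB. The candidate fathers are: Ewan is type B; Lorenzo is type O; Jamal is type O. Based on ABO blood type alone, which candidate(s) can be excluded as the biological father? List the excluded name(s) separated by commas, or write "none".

A candidate is excluded only if no genotype consistent with his phenotype could produce a type AB child with a type AB mother.
Lorenzo (type O): no genotype consistent with that phenotype can produce a type-AB child with a type-AB mother.
Jamal (type O): no genotype consistent with that phenotype can produce a type-AB child with a type-AB mother.

Lorenzo, Jamal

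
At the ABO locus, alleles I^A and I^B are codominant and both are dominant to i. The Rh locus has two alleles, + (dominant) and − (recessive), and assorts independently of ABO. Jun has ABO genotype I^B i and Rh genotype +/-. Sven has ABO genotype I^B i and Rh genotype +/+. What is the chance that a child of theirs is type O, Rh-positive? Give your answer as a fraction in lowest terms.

1/4

ABO cross I^B i × I^B i → offspring phenotypes: 1/4 O, 3/4 B.
Rh cross +/- × +/+ → 1 Rh+.
Independent loci: P(type O, Rh-positive) = 1/4 × 1 = 1/4.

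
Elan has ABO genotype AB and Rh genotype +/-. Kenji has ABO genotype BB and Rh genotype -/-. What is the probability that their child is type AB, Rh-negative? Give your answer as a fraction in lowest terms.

ABO cross AB × BB → offspring phenotypes: 1/2 B, 1/2 AB.
Rh cross +/- × -/- → 1/2 Rh+, 1/2 Rh-.
Independent loci: P(type AB, Rh-negative) = 1/2 × 1/2 = 1/4.

1/4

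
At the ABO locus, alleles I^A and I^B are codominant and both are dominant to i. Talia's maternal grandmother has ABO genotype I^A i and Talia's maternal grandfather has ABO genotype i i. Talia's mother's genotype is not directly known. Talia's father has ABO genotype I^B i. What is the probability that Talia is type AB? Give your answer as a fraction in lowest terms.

Talia's mother's ABO genotype from I^A i × i i: 1/2 I^A i, 1/2 i i.
Crossing each possibility with the father I^B i and summing P(type AB): 1/2·1/4 + 1/2·0 = 1/8.

1/8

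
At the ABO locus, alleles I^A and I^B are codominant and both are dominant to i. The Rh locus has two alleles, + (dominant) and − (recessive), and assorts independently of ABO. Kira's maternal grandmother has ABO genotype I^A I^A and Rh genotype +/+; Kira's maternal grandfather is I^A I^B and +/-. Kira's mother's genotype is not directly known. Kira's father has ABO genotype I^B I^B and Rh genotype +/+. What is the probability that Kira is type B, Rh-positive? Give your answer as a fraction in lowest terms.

1/4

Kira's mother's ABO genotype from I^A I^A × I^A I^B: 1/2 I^A I^A, 1/2 I^A I^B.
Crossing each possibility with the father I^B I^B and summing P(type B): 1/2·0 + 1/2·1/2 = 1/4.
Similarly for Rh via the mother's Rh distribution: P(Rh+) = 1.
Independent loci: 1/4 × 1 = 1/4.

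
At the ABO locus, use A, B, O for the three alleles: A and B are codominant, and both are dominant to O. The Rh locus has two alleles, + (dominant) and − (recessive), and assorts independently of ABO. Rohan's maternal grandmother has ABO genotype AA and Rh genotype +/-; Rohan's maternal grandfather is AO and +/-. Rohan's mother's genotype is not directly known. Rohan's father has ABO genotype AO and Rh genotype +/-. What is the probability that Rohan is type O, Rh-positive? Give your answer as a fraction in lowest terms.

3/32

Rohan's mother's ABO genotype from AA × AO: 1/2 AA, 1/2 AO.
Crossing each possibility with the father AO and summing P(type O): 1/2·0 + 1/2·1/4 = 1/8.
Similarly for Rh via the mother's Rh distribution: P(Rh+) = 3/4.
Independent loci: 1/8 × 3/4 = 3/32.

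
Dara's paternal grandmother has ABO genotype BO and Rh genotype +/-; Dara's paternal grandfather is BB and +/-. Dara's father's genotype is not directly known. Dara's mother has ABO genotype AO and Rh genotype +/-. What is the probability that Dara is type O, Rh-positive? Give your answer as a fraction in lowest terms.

3/32

Dara's father's ABO genotype from BO × BB: 1/2 BB, 1/2 BO.
Crossing each possibility with the mother AO and summing P(type O): 1/2·0 + 1/2·1/4 = 1/8.
Similarly for Rh via the father's Rh distribution: P(Rh+) = 3/4.
Independent loci: 1/8 × 3/4 = 3/32.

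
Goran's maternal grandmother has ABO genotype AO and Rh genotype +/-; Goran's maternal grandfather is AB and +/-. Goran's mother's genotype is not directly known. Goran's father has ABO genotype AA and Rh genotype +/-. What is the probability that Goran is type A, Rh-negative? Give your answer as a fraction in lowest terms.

3/16

Goran's mother's ABO genotype from AO × AB: 1/4 AA, 1/4 AB, 1/4 AO, 1/4 BO.
Crossing each possibility with the father AA and summing P(type A): 1/4·1 + 1/4·1/2 + 1/4·1 + 1/4·1/2 = 3/4.
Similarly for Rh via the mother's Rh distribution: P(Rh-) = 1/4.
Independent loci: 3/4 × 1/4 = 3/16.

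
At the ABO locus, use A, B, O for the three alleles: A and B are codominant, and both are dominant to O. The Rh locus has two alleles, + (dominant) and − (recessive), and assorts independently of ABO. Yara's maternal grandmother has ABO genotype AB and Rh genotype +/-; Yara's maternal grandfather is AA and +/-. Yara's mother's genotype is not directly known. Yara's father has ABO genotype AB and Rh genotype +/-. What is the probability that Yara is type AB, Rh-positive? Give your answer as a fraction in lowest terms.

3/8

Yara's mother's ABO genotype from AB × AA: 1/2 AA, 1/2 AB.
Crossing each possibility with the father AB and summing P(type AB): 1/2·1/2 + 1/2·1/2 = 1/2.
Similarly for Rh via the mother's Rh distribution: P(Rh+) = 3/4.
Independent loci: 1/2 × 3/4 = 3/8.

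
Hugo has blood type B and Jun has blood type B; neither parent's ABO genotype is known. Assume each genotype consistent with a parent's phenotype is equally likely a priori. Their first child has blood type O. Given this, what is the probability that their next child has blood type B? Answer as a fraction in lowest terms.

3/4

Possible genotypes: Hugo ∈ {BB, BO}; Jun ∈ {BB, BO}.
Weight each parental genotype pair by prior × P(type-O child):
  BO × BO: posterior weight 1; P(next child type B) = 3/4.
Weighted sum = 3/4.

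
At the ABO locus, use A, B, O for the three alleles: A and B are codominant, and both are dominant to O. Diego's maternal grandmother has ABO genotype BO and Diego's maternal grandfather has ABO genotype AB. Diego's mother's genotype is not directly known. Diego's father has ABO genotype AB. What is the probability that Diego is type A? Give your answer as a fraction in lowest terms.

1/4

Diego's mother's ABO genotype from BO × AB: 1/4 AB, 1/4 AO, 1/4 BB, 1/4 BO.
Crossing each possibility with the father AB and summing P(type A): 1/4·1/4 + 1/4·1/2 + 1/4·0 + 1/4·1/4 = 1/4.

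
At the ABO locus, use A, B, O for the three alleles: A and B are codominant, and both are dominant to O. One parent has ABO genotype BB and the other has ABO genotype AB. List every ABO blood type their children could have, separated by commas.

B, AB

Gametes from BB × AB give offspring ABO genotypes AB, BB, i.e. phenotypes B, AB.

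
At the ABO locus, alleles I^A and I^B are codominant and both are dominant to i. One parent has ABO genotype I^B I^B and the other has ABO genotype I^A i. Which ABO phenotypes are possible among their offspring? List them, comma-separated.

Gametes from I^B I^B × I^A i give offspring ABO genotypes I^A I^B, I^B i, i.e. phenotypes B, AB.

B, AB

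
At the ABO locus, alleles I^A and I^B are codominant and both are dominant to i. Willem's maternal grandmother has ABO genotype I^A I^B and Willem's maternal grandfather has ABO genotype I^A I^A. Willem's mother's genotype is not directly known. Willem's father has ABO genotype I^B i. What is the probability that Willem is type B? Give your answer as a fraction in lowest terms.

Willem's mother's ABO genotype from I^A I^B × I^A I^A: 1/2 I^A I^A, 1/2 I^A I^B.
Crossing each possibility with the father I^B i and summing P(type B): 1/2·0 + 1/2·1/2 = 1/4.

1/4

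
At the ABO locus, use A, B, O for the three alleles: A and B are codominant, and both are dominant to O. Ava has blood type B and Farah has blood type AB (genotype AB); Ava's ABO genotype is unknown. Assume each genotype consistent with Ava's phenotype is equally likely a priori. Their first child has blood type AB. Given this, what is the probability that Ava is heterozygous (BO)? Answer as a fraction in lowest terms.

1/3

Possible genotypes: Ava ∈ {BB, BO}; Farah ∈ {AB}.
Weight each parental genotype pair by prior × P(type-AB child):
  BB × AB: posterior weight 2/3.
  BO × AB: posterior weight 1/3.
Sum the posterior weight over pairs where Ava is BO: 1/3.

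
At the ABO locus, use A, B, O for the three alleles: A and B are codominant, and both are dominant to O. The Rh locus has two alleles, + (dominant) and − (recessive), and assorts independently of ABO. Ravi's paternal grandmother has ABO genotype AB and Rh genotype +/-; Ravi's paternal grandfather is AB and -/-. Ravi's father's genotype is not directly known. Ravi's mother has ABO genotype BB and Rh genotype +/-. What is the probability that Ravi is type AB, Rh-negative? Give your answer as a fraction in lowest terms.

3/16

Ravi's father's ABO genotype from AB × AB: 1/4 AA, 1/2 AB, 1/4 BB.
Crossing each possibility with the mother BB and summing P(type AB): 1/4·1 + 1/2·1/2 + 1/4·0 = 1/2.
Similarly for Rh via the father's Rh distribution: P(Rh-) = 3/8.
Independent loci: 1/2 × 3/8 = 3/16.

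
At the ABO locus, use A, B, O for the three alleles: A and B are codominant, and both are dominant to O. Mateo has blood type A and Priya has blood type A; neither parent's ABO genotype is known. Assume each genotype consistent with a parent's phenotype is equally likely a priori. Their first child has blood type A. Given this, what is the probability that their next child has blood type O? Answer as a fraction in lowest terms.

Possible genotypes: Mateo ∈ {AA, AO}; Priya ∈ {AA, AO}.
Weight each parental genotype pair by prior × P(type-A child):
  AA × AA: posterior weight 4/15; P(next child type O) = 0.
  AA × AO: posterior weight 4/15; P(next child type O) = 0.
  AO × AA: posterior weight 4/15; P(next child type O) = 0.
  AO × AO: posterior weight 1/5; P(next child type O) = 1/4.
Weighted sum = 1/20.

1/20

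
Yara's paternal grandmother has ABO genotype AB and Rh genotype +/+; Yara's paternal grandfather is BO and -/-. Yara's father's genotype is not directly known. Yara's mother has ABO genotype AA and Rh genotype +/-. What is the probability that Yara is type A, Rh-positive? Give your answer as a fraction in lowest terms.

3/8

Yara's father's ABO genotype from AB × BO: 1/4 AB, 1/4 AO, 1/4 BB, 1/4 BO.
Crossing each possibility with the mother AA and summing P(type A): 1/4·1/2 + 1/4·1 + 1/4·0 + 1/4·1/2 = 1/2.
Similarly for Rh via the father's Rh distribution: P(Rh+) = 3/4.
Independent loci: 1/2 × 3/4 = 3/8.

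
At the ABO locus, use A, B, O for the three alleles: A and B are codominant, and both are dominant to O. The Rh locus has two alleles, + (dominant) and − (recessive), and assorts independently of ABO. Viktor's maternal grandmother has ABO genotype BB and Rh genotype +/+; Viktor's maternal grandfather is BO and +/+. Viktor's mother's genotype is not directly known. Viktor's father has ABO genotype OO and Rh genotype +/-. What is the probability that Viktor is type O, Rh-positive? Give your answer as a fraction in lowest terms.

Viktor's mother's ABO genotype from BB × BO: 1/2 BB, 1/2 BO.
Crossing each possibility with the father OO and summing P(type O): 1/2·0 + 1/2·1/2 = 1/4.
Similarly for Rh via the mother's Rh distribution: P(Rh+) = 1.
Independent loci: 1/4 × 1 = 1/4.

1/4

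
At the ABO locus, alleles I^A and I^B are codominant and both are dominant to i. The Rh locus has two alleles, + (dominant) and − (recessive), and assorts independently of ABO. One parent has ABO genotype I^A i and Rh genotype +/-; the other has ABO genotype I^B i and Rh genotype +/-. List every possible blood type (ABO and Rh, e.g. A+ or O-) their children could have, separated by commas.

O+, O-, A+, A-, B+, B-, AB+, AB-

Gametes from I^A i × I^B i give offspring ABO genotypes I^A I^B, I^A i, I^B i, i i, i.e. phenotypes O, A, B, AB.
Rh cross +/- × +/- → phenotypes Rh+, Rh-.
Combining independently: O+, O-, A+, A-, B+, B-, AB+, AB-.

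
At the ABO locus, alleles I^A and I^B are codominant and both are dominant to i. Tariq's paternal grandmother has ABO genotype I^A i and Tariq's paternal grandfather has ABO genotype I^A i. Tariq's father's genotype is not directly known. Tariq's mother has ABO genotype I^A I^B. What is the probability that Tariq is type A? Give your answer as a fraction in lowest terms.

Tariq's father's ABO genotype from I^A i × I^A i: 1/4 I^A I^A, 1/2 I^A i, 1/4 i i.
Crossing each possibility with the mother I^A I^B and summing P(type A): 1/4·1/2 + 1/2·1/2 + 1/4·1/2 = 1/2.

1/2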